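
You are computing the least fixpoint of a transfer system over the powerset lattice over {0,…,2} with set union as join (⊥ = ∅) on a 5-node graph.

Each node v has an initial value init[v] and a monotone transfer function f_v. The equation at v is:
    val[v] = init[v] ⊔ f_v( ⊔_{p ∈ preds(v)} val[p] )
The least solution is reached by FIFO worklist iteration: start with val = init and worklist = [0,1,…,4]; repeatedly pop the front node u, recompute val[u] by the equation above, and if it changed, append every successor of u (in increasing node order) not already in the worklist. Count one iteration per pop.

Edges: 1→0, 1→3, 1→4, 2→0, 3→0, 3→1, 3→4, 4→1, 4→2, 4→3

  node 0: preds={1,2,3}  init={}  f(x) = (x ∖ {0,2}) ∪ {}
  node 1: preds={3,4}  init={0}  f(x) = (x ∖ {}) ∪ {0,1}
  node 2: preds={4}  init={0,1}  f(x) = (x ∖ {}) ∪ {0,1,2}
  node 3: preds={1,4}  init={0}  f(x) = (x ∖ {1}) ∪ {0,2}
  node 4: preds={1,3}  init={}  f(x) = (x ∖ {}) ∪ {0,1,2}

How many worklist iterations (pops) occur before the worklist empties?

11

Worklist (11 pops):
  #1 pop 0: in={0,1} → {1} (was {}); enqueue []
  #2 pop 1: in={0} → {0,1} (was {0}); enqueue [0]
  #3 pop 2: in={} → {0,1,2} (was {0,1}); enqueue []
  #4 pop 3: in={0,1} → {0,2} (was {0}); enqueue [1]
  #5 pop 4: in={0,1,2} → {0,1,2} (was {}); enqueue [2,3]
  #6 pop 0: in={0,1,2} → {1} (no change)
  #7 pop 1: in={0,1,2} → {0,1,2} (was {0,1}); enqueue [0,4]
  #8 pop 2: in={0,1,2} → {0,1,2} (no change)
  #9 pop 3: in={0,1,2} → {0,2} (no change)
  #10 pop 0: in={0,1,2} → {1} (no change)
  #11 pop 4: in={0,1,2} → {0,1,2} (no change)

Fixpoint:
  val[0] = {1}
  val[1] = {0,1,2}
  val[2] = {0,1,2}
  val[3] = {0,2}
  val[4] = {0,1,2}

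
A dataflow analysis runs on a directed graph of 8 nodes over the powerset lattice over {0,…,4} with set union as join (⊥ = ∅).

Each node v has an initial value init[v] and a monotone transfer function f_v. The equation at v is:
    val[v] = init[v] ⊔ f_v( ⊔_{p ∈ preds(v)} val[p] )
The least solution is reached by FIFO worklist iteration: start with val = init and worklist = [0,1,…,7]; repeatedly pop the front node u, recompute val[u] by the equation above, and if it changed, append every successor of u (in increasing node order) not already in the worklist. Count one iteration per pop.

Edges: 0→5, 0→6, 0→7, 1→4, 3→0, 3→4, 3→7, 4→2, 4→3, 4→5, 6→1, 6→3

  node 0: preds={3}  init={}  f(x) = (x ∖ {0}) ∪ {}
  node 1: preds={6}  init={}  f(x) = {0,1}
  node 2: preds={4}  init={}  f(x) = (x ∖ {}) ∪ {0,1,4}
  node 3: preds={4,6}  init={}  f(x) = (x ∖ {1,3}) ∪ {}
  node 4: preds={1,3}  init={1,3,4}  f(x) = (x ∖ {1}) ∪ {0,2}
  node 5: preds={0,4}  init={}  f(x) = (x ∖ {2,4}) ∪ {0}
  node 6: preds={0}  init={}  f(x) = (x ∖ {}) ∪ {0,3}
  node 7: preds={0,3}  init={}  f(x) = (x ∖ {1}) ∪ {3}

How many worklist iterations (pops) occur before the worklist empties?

24

Worklist (24 pops):
  #1 pop 0: in={} → {} (no change)
  #2 pop 1: in={} → {0,1} (was {}); enqueue []
  #3 pop 2: in={1,3,4} → {0,1,3,4} (was {}); enqueue []
  #4 pop 3: in={1,3,4} → {4} (was {}); enqueue [0]
  #5 pop 4: in={0,1,4} → {0,1,2,3,4} (was {1,3,4}); enqueue [2,3]
  #6 pop 5: in={0,1,2,3,4} → {0,1,3} (was {}); enqueue []
  #7 pop 6: in={} → {0,3} (was {}); enqueue [1]
  #8 pop 7: in={4} → {3,4} (was {}); enqueue []
  #9 pop 0: in={4} → {4} (was {}); enqueue [5,6,7]
  #10 pop 2: in={0,1,2,3,4} → {0,1,2,3,4} (was {0,1,3,4}); enqueue []
  #11 pop 3: in={0,1,2,3,4} → {0,2,4} (was {4}); enqueue [0,4]
  #12 pop 1: in={0,3} → {0,1} (no change)
  #13 pop 5: in={0,1,2,3,4} → {0,1,3} (no change)
  #14 pop 6: in={4} → {0,3,4} (was {0,3}); enqueue [1,3]
  #15 pop 7: in={0,2,4} → {0,2,3,4} (was {3,4}); enqueue []
  #16 pop 0: in={0,2,4} → {2,4} (was {4}); enqueue [5,6,7]
  #17 pop 4: in={0,1,2,4} → {0,1,2,3,4} (no change)
  #18 pop 1: in={0,3,4} → {0,1} (no change)
  #19 pop 3: in={0,1,2,3,4} → {0,2,4} (no change)
  #20 pop 5: in={0,1,2,3,4} → {0,1,3} (no change)
  #21 pop 6: in={2,4} → {0,2,3,4} (was {0,3,4}); enqueue [1,3]
  #22 pop 7: in={0,2,4} → {0,2,3,4} (no change)
  #23 pop 1: in={0,2,3,4} → {0,1} (no change)
  #24 pop 3: in={0,1,2,3,4} → {0,2,4} (no change)

Fixpoint:
  val[0] = {2,4}
  val[1] = {0,1}
  val[2] = {0,1,2,3,4}
  val[3] = {0,2,4}
  val[4] = {0,1,2,3,4}
  val[5] = {0,1,3}
  val[6] = {0,2,3,4}
  val[7] = {0,2,3,4}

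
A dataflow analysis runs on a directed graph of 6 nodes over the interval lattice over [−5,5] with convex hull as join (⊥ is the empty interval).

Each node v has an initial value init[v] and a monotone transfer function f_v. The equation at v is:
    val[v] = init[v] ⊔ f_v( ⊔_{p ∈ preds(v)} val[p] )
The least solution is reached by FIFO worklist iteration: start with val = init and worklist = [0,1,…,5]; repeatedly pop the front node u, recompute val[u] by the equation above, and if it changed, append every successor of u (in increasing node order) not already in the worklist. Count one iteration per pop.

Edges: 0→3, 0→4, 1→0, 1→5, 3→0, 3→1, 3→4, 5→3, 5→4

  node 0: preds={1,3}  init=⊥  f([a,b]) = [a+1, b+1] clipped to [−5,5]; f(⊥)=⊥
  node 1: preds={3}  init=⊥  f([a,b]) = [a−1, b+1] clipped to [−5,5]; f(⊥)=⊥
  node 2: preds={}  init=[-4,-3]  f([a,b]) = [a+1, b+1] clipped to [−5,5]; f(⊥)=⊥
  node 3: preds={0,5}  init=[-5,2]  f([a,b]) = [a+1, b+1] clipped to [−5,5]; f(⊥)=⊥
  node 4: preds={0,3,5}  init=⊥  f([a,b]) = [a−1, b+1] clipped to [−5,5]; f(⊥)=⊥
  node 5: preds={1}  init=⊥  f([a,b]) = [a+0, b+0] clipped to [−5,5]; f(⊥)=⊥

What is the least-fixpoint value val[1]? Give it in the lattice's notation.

[-5,5]

Trace (15 dequeues):
  [1] u=0 | in [-5,2] | out [-4,3] | prev ⊥ | push {}
  [2] u=1 | in [-5,2] | out [-5,3] | prev ⊥ | push {0}
  [3] u=2 | in ⊥ | out [-4,-3] | ==
  [4] u=3 | in [-4,3] | out [-5,4] | prev [-5,2] | push {1}
  [5] u=4 | in [-5,4] | out [-5,5] | prev ⊥ | push {}
  [6] u=5 | in [-5,3] | out [-5,3] | prev ⊥ | push {3,4}
  [7] u=0 | in [-5,4] | out [-4,5] | prev [-4,3] | push {}
  [8] u=1 | in [-5,4] | out [-5,5] | prev [-5,3] | push {0,5}
  [9] u=3 | in [-5,5] | out [-5,5] | prev [-5,4] | push {1}
  [10] u=4 | in [-5,5] | out [-5,5] | ==
  [11] u=0 | in [-5,5] | out [-4,5] | ==
  [12] u=5 | in [-5,5] | out [-5,5] | prev [-5,3] | push {3,4}
  [13] u=1 | in [-5,5] | out [-5,5] | ==
  [14] u=3 | in [-5,5] | out [-5,5] | ==
  [15] u=4 | in [-5,5] | out [-5,5] | ==

Converged values:
  [0] [-4,5]
  [1] [-5,5]
  [2] [-4,-3]
  [3] [-5,5]
  [4] [-5,5]
  [5] [-5,5]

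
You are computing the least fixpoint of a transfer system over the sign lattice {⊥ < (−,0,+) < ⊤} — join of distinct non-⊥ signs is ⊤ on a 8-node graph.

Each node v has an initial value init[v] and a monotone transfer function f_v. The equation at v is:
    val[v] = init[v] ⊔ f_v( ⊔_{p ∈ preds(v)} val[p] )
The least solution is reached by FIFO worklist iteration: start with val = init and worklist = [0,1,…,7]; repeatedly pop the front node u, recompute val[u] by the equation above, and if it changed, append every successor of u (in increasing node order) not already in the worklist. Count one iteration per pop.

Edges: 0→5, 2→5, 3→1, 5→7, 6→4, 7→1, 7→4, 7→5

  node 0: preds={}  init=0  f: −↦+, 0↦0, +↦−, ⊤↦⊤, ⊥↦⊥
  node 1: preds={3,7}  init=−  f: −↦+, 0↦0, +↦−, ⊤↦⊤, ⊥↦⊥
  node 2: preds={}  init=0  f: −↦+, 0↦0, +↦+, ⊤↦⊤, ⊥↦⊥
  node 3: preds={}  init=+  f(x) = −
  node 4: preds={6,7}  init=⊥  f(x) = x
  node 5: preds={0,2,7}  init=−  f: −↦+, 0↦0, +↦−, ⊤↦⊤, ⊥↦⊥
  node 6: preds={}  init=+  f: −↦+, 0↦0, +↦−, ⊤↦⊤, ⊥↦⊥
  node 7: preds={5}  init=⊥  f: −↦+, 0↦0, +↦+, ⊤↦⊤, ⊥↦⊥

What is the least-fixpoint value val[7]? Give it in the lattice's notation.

Worklist (11 pops):
  #1 pop 0: in=⊥ → 0 (no change)
  #2 pop 1: in=+ → − (no change)
  #3 pop 2: in=⊥ → 0 (no change)
  #4 pop 3: in=⊥ → ⊤ (was +); enqueue [1]
  #5 pop 4: in=+ → + (was ⊥); enqueue []
  #6 pop 5: in=0 → ⊤ (was −); enqueue []
  #7 pop 6: in=⊥ → + (no change)
  #8 pop 7: in=⊤ → ⊤ (was ⊥); enqueue [4,5]
  #9 pop 1: in=⊤ → ⊤ (was −); enqueue []
  #10 pop 4: in=⊤ → ⊤ (was +); enqueue []
  #11 pop 5: in=⊤ → ⊤ (no change)

Fixpoint:
  val[0] = 0
  val[1] = ⊤
  val[2] = 0
  val[3] = ⊤
  val[4] = ⊤
  val[5] = ⊤
  val[6] = +
  val[7] = ⊤

⊤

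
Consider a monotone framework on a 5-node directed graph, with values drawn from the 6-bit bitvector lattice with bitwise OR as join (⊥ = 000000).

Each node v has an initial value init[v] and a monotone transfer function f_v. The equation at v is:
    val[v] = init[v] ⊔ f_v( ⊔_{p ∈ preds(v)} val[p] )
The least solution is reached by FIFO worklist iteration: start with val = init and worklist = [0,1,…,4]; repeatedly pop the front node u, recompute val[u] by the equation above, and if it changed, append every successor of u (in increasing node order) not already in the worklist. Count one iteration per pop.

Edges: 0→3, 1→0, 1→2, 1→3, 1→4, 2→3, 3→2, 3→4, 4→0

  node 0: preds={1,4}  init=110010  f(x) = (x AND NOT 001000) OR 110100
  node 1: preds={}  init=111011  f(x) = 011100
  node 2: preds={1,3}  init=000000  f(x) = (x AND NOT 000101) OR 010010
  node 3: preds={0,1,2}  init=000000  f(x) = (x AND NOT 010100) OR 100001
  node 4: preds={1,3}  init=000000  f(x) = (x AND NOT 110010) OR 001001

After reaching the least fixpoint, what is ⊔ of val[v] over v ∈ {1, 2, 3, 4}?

111111

Trace (7 dequeues):
  [1] u=0 | in 111011 | out 110111 | prev 110010 | push {}
  [2] u=1 | in 000000 | out 111111 | prev 111011 | push {0}
  [3] u=2 | in 111111 | out 111010 | prev 000000 | push {}
  [4] u=3 | in 111111 | out 101011 | prev 000000 | push {2}
  [5] u=4 | in 111111 | out 001101 | prev 000000 | push {}
  [6] u=0 | in 111111 | out 110111 | ==
  [7] u=2 | in 111111 | out 111010 | ==

Converged values:
  [0] 110111
  [1] 111111
  [2] 111010
  [3] 101011
  [4] 001101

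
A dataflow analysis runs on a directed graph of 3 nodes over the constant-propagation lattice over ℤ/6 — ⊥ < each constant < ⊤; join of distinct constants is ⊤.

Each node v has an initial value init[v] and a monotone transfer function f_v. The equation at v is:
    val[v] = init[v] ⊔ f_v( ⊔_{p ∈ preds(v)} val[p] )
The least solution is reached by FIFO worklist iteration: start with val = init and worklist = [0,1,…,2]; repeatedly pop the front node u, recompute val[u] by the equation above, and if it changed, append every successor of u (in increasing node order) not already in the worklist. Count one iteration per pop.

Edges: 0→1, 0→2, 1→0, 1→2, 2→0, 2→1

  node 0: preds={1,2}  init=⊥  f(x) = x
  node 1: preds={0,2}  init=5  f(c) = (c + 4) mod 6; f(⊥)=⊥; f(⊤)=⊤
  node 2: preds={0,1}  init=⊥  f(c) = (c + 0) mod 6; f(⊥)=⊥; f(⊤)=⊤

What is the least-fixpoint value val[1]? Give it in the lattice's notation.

Trace (6 dequeues):
  [1] u=0 | in 5 | out 5 | prev ⊥ | push {}
  [2] u=1 | in 5 | out ⊤ | prev 5 | push {0}
  [3] u=2 | in ⊤ | out ⊤ | prev ⊥ | push {1}
  [4] u=0 | in ⊤ | out ⊤ | prev 5 | push {2}
  [5] u=1 | in ⊤ | out ⊤ | ==
  [6] u=2 | in ⊤ | out ⊤ | ==

Converged values:
  [0] ⊤
  [1] ⊤
  [2] ⊤

⊤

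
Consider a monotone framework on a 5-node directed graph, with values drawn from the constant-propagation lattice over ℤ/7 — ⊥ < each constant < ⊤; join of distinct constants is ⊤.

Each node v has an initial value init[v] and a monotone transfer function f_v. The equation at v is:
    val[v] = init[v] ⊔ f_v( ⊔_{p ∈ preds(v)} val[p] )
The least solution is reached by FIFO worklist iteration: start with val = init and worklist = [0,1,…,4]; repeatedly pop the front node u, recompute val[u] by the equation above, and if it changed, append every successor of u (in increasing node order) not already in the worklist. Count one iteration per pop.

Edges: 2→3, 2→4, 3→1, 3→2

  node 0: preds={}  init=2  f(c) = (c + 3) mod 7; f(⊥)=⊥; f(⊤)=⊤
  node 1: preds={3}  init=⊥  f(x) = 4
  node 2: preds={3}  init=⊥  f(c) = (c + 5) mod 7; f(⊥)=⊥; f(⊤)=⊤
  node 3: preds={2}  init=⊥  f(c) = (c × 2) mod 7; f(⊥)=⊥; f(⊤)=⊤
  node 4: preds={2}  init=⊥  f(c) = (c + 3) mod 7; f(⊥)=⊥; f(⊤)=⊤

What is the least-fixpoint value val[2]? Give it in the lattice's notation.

Worklist (5 pops):
  #1 pop 0: in=⊥ → 2 (no change)
  #2 pop 1: in=⊥ → 4 (was ⊥); enqueue []
  #3 pop 2: in=⊥ → ⊥ (no change)
  #4 pop 3: in=⊥ → ⊥ (no change)
  #5 pop 4: in=⊥ → ⊥ (no change)

Fixpoint:
  val[0] = 2
  val[1] = 4
  val[2] = ⊥
  val[3] = ⊥
  val[4] = ⊥

⊥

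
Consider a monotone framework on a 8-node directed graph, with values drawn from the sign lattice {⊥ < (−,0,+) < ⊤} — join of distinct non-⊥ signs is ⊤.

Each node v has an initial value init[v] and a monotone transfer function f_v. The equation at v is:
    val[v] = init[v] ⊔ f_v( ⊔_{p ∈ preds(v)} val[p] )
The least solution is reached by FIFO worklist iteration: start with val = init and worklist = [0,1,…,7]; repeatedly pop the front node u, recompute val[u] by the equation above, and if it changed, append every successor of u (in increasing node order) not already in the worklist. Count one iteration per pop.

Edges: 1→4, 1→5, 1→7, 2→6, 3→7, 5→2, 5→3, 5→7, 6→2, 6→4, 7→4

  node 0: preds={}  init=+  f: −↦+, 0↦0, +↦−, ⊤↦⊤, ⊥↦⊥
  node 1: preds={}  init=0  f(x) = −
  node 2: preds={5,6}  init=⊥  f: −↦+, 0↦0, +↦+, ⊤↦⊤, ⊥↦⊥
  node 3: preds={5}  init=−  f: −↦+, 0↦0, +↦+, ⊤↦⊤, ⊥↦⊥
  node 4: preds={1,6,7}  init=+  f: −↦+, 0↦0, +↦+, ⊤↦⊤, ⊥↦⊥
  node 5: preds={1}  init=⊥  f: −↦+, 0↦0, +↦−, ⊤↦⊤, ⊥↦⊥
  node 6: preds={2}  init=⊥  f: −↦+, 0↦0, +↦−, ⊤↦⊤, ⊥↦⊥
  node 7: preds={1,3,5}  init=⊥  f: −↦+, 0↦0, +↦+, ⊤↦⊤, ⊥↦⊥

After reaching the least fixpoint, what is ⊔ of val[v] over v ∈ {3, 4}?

Trace (15 dequeues):
  [1] u=0 | in ⊥ | out + | ==
  [2] u=1 | in ⊥ | out ⊤ | prev 0 | push {}
  [3] u=2 | in ⊥ | out ⊥ | ==
  [4] u=3 | in ⊥ | out − | ==
  [5] u=4 | in ⊤ | out ⊤ | prev + | push {}
  [6] u=5 | in ⊤ | out ⊤ | prev ⊥ | push {2,3}
  [7] u=6 | in ⊥ | out ⊥ | ==
  [8] u=7 | in ⊤ | out ⊤ | prev ⊥ | push {4}
  [9] u=2 | in ⊤ | out ⊤ | prev ⊥ | push {6}
  [10] u=3 | in ⊤ | out ⊤ | prev − | push {7}
  [11] u=4 | in ⊤ | out ⊤ | ==
  [12] u=6 | in ⊤ | out ⊤ | prev ⊥ | push {2,4}
  [13] u=7 | in ⊤ | out ⊤ | ==
  [14] u=2 | in ⊤ | out ⊤ | ==
  [15] u=4 | in ⊤ | out ⊤ | ==

Converged values:
  [0] +
  [1] ⊤
  [2] ⊤
  [3] ⊤
  [4] ⊤
  [5] ⊤
  [6] ⊤
  [7] ⊤

⊤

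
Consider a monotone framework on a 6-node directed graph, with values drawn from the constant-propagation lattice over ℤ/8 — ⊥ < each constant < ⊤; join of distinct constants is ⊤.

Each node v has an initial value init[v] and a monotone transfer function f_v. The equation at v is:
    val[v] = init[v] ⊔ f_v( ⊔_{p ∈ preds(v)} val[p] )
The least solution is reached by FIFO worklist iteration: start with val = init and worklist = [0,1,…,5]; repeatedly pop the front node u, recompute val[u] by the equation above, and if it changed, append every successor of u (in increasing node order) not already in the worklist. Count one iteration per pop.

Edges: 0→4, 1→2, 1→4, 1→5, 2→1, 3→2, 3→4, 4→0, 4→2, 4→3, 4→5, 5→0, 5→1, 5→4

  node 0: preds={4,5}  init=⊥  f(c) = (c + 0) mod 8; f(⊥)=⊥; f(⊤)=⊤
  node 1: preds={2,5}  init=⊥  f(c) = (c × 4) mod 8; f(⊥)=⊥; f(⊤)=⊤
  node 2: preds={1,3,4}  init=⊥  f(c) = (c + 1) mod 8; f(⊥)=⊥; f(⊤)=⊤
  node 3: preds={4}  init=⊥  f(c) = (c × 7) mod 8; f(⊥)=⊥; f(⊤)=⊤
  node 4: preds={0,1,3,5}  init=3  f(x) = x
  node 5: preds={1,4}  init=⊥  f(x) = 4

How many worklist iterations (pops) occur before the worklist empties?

16

Worklist (16 pops):
  #1 pop 0: in=3 → 3 (was ⊥); enqueue []
  #2 pop 1: in=⊥ → ⊥ (no change)
  #3 pop 2: in=3 → 4 (was ⊥); enqueue [1]
  #4 pop 3: in=3 → 5 (was ⊥); enqueue [2]
  #5 pop 4: in=⊤ → ⊤ (was 3); enqueue [0,3]
  #6 pop 5: in=⊤ → 4 (was ⊥); enqueue [4]
  #7 pop 1: in=4 → 0 (was ⊥); enqueue [5]
  #8 pop 2: in=⊤ → ⊤ (was 4); enqueue [1]
  #9 pop 0: in=⊤ → ⊤ (was 3); enqueue []
  #10 pop 3: in=⊤ → ⊤ (was 5); enqueue [2]
  #11 pop 4: in=⊤ → ⊤ (no change)
  #12 pop 5: in=⊤ → 4 (no change)
  #13 pop 1: in=⊤ → ⊤ (was 0); enqueue [4,5]
  #14 pop 2: in=⊤ → ⊤ (no change)
  #15 pop 4: in=⊤ → ⊤ (no change)
  #16 pop 5: in=⊤ → 4 (no change)

Fixpoint:
  val[0] = ⊤
  val[1] = ⊤
  val[2] = ⊤
  val[3] = ⊤
  val[4] = ⊤
  val[5] = 4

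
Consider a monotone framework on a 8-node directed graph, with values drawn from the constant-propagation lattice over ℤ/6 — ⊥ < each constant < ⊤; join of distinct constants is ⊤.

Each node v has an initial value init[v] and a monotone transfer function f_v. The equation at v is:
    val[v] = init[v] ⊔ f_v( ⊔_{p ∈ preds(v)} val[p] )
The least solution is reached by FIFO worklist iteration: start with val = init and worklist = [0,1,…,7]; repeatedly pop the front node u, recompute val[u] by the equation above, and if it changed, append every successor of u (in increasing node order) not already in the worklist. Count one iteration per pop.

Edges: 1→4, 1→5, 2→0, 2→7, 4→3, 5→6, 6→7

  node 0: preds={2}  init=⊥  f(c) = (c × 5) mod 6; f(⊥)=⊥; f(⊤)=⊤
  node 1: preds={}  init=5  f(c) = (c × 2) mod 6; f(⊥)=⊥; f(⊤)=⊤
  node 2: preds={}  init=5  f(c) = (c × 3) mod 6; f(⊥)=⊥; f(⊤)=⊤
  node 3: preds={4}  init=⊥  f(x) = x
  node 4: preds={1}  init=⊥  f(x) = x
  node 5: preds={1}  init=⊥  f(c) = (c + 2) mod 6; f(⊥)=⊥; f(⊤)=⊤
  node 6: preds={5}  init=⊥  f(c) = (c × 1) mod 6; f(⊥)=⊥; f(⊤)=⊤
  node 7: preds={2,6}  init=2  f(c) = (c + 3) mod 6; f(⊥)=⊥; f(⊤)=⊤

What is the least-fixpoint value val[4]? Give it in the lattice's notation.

Iteration log — 9 steps:
  step 1. node 0  ⊔preds=5  new=1  old=⊥  +wl: 
  step 2. node 1  ⊔preds=⊥  new=5  stable
  step 3. node 2  ⊔preds=⊥  new=5  stable
  step 4. node 3  ⊔preds=⊥  new=⊥  stable
  step 5. node 4  ⊔preds=5  new=5  old=⊥  +wl: 3
  step 6. node 5  ⊔preds=5  new=1  old=⊥  +wl: 
  step 7. node 6  ⊔preds=1  new=1  old=⊥  +wl: 
  step 8. node 7  ⊔preds=⊤  new=⊤  old=2  +wl: 
  step 9. node 3  ⊔preds=5  new=5  old=⊥  +wl: 

Least fixpoint reached:
  node 0: 1
  node 1: 5
  node 2: 5
  node 3: 5
  node 4: 5
  node 5: 1
  node 6: 1
  node 7: ⊤

5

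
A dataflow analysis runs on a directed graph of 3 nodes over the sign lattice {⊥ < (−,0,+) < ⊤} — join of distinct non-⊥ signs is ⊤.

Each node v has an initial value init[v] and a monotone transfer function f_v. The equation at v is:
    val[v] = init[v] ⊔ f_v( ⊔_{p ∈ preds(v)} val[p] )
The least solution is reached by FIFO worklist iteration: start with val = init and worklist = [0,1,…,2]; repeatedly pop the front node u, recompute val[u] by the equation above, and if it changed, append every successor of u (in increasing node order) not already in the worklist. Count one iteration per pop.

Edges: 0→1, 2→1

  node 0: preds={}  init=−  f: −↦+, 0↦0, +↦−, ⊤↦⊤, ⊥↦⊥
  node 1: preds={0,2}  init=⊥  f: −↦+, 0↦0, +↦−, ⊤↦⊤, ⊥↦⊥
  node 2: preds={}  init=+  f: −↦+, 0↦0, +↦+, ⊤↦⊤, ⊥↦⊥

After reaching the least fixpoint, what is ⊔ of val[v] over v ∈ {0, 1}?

⊤

Trace (3 dequeues):
  [1] u=0 | in ⊥ | out − | ==
  [2] u=1 | in ⊤ | out ⊤ | prev ⊥ | push {}
  [3] u=2 | in ⊥ | out + | ==

Converged values:
  [0] −
  [1] ⊤
  [2] +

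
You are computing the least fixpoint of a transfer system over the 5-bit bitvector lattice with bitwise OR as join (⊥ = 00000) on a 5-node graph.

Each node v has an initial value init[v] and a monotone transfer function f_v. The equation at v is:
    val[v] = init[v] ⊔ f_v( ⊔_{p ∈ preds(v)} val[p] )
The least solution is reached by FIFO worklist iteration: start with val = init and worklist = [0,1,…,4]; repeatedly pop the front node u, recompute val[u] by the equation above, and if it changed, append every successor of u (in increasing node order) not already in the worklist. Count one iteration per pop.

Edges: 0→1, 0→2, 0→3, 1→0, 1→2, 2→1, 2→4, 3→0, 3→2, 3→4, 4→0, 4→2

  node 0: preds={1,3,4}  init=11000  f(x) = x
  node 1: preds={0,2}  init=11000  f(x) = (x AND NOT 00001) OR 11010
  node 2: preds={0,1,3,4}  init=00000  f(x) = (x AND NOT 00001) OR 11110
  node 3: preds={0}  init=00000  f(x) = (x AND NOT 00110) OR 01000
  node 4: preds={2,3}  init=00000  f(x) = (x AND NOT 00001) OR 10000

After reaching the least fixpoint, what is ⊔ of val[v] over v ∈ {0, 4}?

Trace (10 dequeues):
  [1] u=0 | in 11000 | out 11000 | ==
  [2] u=1 | in 11000 | out 11010 | prev 11000 | push {0}
  [3] u=2 | in 11010 | out 11110 | prev 00000 | push {1}
  [4] u=3 | in 11000 | out 11000 | prev 00000 | push {2}
  [5] u=4 | in 11110 | out 11110 | prev 00000 | push {}
  [6] u=0 | in 11110 | out 11110 | prev 11000 | push {3}
  [7] u=1 | in 11110 | out 11110 | prev 11010 | push {0}
  [8] u=2 | in 11110 | out 11110 | ==
  [9] u=3 | in 11110 | out 11000 | ==
  [10] u=0 | in 11110 | out 11110 | ==

Converged values:
  [0] 11110
  [1] 11110
  [2] 11110
  [3] 11000
  [4] 11110

11110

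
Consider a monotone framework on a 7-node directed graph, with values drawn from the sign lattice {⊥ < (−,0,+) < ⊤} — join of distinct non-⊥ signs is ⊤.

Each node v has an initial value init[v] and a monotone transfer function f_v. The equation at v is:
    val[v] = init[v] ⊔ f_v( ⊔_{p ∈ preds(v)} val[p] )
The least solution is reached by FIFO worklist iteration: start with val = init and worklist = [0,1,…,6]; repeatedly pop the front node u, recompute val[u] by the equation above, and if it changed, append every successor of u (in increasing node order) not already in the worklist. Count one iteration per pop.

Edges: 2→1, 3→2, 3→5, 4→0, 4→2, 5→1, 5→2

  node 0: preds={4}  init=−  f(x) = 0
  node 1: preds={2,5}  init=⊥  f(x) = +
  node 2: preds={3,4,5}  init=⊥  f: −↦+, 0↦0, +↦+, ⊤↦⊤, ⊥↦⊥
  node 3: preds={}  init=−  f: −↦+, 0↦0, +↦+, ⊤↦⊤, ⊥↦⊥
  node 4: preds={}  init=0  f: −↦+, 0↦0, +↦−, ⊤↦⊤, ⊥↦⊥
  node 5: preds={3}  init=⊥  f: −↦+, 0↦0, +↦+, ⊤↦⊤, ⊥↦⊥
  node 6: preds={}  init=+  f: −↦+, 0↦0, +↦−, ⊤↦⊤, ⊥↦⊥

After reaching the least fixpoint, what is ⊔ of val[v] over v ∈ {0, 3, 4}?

⊤

Iteration log — 9 steps:
  step 1. node 0  ⊔preds=0  new=⊤  old=−  +wl: 
  step 2. node 1  ⊔preds=⊥  new=+  old=⊥  +wl: 
  step 3. node 2  ⊔preds=⊤  new=⊤  old=⊥  +wl: 1
  step 4. node 3  ⊔preds=⊥  new=−  stable
  step 5. node 4  ⊔preds=⊥  new=0  stable
  step 6. node 5  ⊔preds=−  new=+  old=⊥  +wl: 2
  step 7. node 6  ⊔preds=⊥  new=+  stable
  step 8. node 1  ⊔preds=⊤  new=+  stable
  step 9. node 2  ⊔preds=⊤  new=⊤  stable

Least fixpoint reached:
  node 0: ⊤
  node 1: +
  node 2: ⊤
  node 3: −
  node 4: 0
  node 5: +
  node 6: +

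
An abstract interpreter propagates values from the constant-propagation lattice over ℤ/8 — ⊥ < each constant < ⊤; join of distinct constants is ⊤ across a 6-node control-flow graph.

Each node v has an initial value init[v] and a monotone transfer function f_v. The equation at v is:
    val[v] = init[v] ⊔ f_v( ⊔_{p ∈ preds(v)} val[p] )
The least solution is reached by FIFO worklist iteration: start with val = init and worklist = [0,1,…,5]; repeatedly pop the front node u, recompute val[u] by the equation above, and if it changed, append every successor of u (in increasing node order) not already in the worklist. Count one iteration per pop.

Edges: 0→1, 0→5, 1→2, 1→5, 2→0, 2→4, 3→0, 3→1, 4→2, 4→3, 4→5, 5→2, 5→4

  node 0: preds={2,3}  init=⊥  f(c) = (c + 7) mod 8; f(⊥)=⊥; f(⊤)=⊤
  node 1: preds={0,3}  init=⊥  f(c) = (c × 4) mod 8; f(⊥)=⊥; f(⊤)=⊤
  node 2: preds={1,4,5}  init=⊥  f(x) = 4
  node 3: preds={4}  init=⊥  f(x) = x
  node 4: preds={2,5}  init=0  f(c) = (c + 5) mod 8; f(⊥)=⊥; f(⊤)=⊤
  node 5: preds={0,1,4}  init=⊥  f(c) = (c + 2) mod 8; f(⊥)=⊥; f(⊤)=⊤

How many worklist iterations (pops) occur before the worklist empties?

Trace (14 dequeues):
  [1] u=0 | in ⊥ | out ⊥ | ==
  [2] u=1 | in ⊥ | out ⊥ | ==
  [3] u=2 | in 0 | out 4 | prev ⊥ | push {0}
  [4] u=3 | in 0 | out 0 | prev ⊥ | push {1}
  [5] u=4 | in 4 | out ⊤ | prev 0 | push {2,3}
  [6] u=5 | in ⊤ | out ⊤ | prev ⊥ | push {4}
  [7] u=0 | in ⊤ | out ⊤ | prev ⊥ | push {5}
  [8] u=1 | in ⊤ | out ⊤ | prev ⊥ | push {}
  [9] u=2 | in ⊤ | out 4 | ==
  [10] u=3 | in ⊤ | out ⊤ | prev 0 | push {0,1}
  [11] u=4 | in ⊤ | out ⊤ | ==
  [12] u=5 | in ⊤ | out ⊤ | ==
  [13] u=0 | in ⊤ | out ⊤ | ==
  [14] u=1 | in ⊤ | out ⊤ | ==

Converged values:
  [0] ⊤
  [1] ⊤
  [2] 4
  [3] ⊤
  [4] ⊤
  [5] ⊤

14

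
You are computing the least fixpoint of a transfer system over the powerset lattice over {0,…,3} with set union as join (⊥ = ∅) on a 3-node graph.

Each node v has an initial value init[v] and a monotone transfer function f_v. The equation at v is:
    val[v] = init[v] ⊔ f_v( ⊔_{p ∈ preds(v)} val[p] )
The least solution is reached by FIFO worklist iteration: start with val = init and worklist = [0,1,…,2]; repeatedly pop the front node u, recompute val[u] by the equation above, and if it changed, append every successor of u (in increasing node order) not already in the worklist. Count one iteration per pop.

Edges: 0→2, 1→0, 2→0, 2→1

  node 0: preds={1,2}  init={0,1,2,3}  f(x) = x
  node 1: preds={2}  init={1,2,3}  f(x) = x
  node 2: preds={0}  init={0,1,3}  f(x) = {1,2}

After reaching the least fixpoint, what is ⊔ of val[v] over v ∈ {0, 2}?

{0,1,2,3}

Worklist (5 pops):
  #1 pop 0: in={0,1,2,3} → {0,1,2,3} (no change)
  #2 pop 1: in={0,1,3} → {0,1,2,3} (was {1,2,3}); enqueue [0]
  #3 pop 2: in={0,1,2,3} → {0,1,2,3} (was {0,1,3}); enqueue [1]
  #4 pop 0: in={0,1,2,3} → {0,1,2,3} (no change)
  #5 pop 1: in={0,1,2,3} → {0,1,2,3} (no change)

Fixpoint:
  val[0] = {0,1,2,3}
  val[1] = {0,1,2,3}
  val[2] = {0,1,2,3}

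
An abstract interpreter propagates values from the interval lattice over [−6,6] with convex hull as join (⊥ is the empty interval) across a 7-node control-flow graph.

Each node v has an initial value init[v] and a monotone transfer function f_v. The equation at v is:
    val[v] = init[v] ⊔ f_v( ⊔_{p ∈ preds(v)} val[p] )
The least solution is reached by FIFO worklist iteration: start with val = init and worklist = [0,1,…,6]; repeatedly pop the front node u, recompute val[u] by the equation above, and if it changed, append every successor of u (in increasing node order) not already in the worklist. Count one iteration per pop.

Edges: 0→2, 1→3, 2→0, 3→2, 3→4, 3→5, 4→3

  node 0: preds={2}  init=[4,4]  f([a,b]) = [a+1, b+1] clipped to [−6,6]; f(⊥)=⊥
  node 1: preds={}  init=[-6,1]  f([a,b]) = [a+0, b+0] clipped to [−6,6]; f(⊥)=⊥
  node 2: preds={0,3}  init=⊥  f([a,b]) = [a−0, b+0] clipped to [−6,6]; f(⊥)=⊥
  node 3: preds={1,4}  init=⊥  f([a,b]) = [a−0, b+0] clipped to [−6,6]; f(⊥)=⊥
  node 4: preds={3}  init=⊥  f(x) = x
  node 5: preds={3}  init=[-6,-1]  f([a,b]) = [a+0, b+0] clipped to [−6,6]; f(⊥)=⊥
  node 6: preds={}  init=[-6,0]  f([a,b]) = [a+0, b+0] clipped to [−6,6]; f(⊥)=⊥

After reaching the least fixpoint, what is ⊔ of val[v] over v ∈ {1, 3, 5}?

[-6,1]

Worklist (13 pops):
  #1 pop 0: in=⊥ → [4,4] (no change)
  #2 pop 1: in=⊥ → [-6,1] (no change)
  #3 pop 2: in=[4,4] → [4,4] (was ⊥); enqueue [0]
  #4 pop 3: in=[-6,1] → [-6,1] (was ⊥); enqueue [2]
  #5 pop 4: in=[-6,1] → [-6,1] (was ⊥); enqueue [3]
  #6 pop 5: in=[-6,1] → [-6,1] (was [-6,-1]); enqueue []
  #7 pop 6: in=⊥ → [-6,0] (no change)
  #8 pop 0: in=[4,4] → [4,5] (was [4,4]); enqueue []
  #9 pop 2: in=[-6,5] → [-6,5] (was [4,4]); enqueue [0]
  #10 pop 3: in=[-6,1] → [-6,1] (no change)
  #11 pop 0: in=[-6,5] → [-5,6] (was [4,5]); enqueue [2]
  #12 pop 2: in=[-6,6] → [-6,6] (was [-6,5]); enqueue [0]
  #13 pop 0: in=[-6,6] → [-5,6] (no change)

Fixpoint:
  val[0] = [-5,6]
  val[1] = [-6,1]
  val[2] = [-6,6]
  val[3] = [-6,1]
  val[4] = [-6,1]
  val[5] = [-6,1]
  val[6] = [-6,0]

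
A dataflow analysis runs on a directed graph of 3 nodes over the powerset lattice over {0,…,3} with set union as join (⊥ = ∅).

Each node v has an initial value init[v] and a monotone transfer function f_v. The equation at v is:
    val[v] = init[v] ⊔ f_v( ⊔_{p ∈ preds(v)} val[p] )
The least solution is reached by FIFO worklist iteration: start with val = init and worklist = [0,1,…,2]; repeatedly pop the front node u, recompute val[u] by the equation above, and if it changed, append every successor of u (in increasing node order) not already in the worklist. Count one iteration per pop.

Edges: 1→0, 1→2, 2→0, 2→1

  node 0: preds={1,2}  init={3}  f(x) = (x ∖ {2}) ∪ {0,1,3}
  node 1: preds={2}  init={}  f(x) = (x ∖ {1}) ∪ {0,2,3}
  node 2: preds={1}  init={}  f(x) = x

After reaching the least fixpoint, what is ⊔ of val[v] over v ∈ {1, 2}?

Worklist (5 pops):
  #1 pop 0: in={} → {0,1,3} (was {3}); enqueue []
  #2 pop 1: in={} → {0,2,3} (was {}); enqueue [0]
  #3 pop 2: in={0,2,3} → {0,2,3} (was {}); enqueue [1]
  #4 pop 0: in={0,2,3} → {0,1,3} (no change)
  #5 pop 1: in={0,2,3} → {0,2,3} (no change)

Fixpoint:
  val[0] = {0,1,3}
  val[1] = {0,2,3}
  val[2] = {0,2,3}

{0,2,3}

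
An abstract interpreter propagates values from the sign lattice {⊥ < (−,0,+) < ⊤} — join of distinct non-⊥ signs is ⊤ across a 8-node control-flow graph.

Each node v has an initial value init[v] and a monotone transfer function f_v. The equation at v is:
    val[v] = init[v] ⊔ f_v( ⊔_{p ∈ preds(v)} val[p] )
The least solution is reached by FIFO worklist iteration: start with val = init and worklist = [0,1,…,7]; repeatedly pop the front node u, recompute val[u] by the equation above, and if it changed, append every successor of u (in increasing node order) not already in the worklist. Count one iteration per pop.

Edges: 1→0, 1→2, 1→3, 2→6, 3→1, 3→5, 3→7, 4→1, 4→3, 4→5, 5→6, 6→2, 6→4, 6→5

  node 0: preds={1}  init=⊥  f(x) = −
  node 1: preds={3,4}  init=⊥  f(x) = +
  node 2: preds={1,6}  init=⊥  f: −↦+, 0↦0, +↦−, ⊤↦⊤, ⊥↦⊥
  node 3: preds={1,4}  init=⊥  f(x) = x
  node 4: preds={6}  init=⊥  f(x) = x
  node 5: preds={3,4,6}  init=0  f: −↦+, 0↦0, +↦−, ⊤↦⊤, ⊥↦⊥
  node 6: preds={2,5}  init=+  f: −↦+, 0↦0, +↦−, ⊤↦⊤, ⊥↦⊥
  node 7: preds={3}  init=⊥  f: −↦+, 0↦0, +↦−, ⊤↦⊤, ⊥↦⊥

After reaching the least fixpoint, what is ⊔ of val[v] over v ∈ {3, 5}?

⊤

Iteration log — 20 steps:
  step 1. node 0  ⊔preds=⊥  new=−  old=⊥  +wl: 
  step 2. node 1  ⊔preds=⊥  new=+  old=⊥  +wl: 0
  step 3. node 2  ⊔preds=+  new=−  old=⊥  +wl: 
  step 4. node 3  ⊔preds=+  new=+  old=⊥  +wl: 1
  step 5. node 4  ⊔preds=+  new=+  old=⊥  +wl: 3
  step 6. node 5  ⊔preds=+  new=⊤  old=0  +wl: 
  step 7. node 6  ⊔preds=⊤  new=⊤  old=+  +wl: 2,4,5
  step 8. node 7  ⊔preds=+  new=−  old=⊥  +wl: 
  step 9. node 0  ⊔preds=+  new=−  stable
  step 10. node 1  ⊔preds=+  new=+  stable
  step 11. node 3  ⊔preds=+  new=+  stable
  step 12. node 2  ⊔preds=⊤  new=⊤  old=−  +wl: 6
  step 13. node 4  ⊔preds=⊤  new=⊤  old=+  +wl: 1,3
  step 14. node 5  ⊔preds=⊤  new=⊤  stable
  step 15. node 6  ⊔preds=⊤  new=⊤  stable
  step 16. node 1  ⊔preds=⊤  new=+  stable
  step 17. node 3  ⊔preds=⊤  new=⊤  old=+  +wl: 1,5,7
  step 18. node 1  ⊔preds=⊤  new=+  stable
  step 19. node 5  ⊔preds=⊤  new=⊤  stable
  step 20. node 7  ⊔preds=⊤  new=⊤  old=−  +wl: 

Least fixpoint reached:
  node 0: −
  node 1: +
  node 2: ⊤
  node 3: ⊤
  node 4: ⊤
  node 5: ⊤
  node 6: ⊤
  node 7: ⊤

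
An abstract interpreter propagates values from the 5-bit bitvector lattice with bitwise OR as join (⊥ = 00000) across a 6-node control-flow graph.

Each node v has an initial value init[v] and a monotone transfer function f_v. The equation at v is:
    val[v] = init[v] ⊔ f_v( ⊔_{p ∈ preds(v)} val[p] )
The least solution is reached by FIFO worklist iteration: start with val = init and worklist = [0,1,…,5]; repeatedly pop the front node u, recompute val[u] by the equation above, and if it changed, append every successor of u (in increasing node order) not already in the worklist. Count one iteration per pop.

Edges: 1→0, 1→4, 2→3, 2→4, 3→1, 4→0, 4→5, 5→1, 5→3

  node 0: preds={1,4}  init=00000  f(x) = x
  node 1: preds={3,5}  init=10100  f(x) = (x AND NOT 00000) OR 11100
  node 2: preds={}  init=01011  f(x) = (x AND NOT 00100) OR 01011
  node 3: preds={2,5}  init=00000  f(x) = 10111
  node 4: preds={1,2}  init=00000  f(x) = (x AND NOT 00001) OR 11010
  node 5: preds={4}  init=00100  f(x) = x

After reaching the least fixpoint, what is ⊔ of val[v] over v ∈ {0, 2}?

11111

Trace (11 dequeues):
  [1] u=0 | in 10100 | out 10100 | prev 00000 | push {}
  [2] u=1 | in 00100 | out 11100 | prev 10100 | push {0}
  [3] u=2 | in 00000 | out 01011 | ==
  [4] u=3 | in 01111 | out 10111 | prev 00000 | push {1}
  [5] u=4 | in 11111 | out 11110 | prev 00000 | push {}
  [6] u=5 | in 11110 | out 11110 | prev 00100 | push {3}
  [7] u=0 | in 11110 | out 11110 | prev 10100 | push {}
  [8] u=1 | in 11111 | out 11111 | prev 11100 | push {0,4}
  [9] u=3 | in 11111 | out 10111 | ==
  [10] u=0 | in 11111 | out 11111 | prev 11110 | push {}
  [11] u=4 | in 11111 | out 11110 | ==

Converged values:
  [0] 11111
  [1] 11111
  [2] 01011
  [3] 10111
  [4] 11110
  [5] 11110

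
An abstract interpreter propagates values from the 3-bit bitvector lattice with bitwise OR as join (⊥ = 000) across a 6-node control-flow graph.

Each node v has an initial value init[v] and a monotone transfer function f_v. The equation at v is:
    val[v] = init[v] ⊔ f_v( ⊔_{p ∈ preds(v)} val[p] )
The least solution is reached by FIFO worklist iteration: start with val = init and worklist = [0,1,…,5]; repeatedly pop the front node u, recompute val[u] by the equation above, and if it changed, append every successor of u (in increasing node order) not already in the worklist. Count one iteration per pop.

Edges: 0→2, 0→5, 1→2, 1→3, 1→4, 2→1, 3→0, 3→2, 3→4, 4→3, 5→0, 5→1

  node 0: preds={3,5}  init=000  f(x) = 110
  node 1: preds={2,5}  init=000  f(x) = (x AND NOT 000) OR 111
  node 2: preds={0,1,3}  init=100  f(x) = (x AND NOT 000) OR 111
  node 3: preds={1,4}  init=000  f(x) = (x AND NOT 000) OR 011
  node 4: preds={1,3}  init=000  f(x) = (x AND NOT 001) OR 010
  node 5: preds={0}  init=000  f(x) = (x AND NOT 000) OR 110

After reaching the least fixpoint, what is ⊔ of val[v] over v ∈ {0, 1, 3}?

Trace (10 dequeues):
  [1] u=0 | in 000 | out 110 | prev 000 | push {}
  [2] u=1 | in 100 | out 111 | prev 000 | push {}
  [3] u=2 | in 111 | out 111 | prev 100 | push {1}
  [4] u=3 | in 111 | out 111 | prev 000 | push {0,2}
  [5] u=4 | in 111 | out 110 | prev 000 | push {3}
  [6] u=5 | in 110 | out 110 | prev 000 | push {}
  [7] u=1 | in 111 | out 111 | ==
  [8] u=0 | in 111 | out 110 | ==
  [9] u=2 | in 111 | out 111 | ==
  [10] u=3 | in 111 | out 111 | ==

Converged values:
  [0] 110
  [1] 111
  [2] 111
  [3] 111
  [4] 110
  [5] 110

111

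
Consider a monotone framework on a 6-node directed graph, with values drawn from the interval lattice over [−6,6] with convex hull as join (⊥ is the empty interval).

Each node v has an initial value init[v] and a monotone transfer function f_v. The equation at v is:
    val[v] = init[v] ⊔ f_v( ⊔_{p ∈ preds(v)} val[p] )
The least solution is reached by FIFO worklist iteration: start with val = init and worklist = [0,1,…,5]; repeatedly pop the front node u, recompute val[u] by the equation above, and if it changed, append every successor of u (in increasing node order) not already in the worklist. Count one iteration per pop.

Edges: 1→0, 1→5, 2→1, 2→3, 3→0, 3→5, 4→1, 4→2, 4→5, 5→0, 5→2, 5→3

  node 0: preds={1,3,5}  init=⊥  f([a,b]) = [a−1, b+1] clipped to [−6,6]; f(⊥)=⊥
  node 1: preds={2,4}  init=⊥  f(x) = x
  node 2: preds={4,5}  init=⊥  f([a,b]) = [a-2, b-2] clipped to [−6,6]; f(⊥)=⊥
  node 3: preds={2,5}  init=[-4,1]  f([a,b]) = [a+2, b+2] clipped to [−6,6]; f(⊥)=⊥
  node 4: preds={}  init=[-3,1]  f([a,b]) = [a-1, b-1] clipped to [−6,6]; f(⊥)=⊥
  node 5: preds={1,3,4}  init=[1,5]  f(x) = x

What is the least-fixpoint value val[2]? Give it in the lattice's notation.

[-6,4]

Iteration log — 20 steps:
  step 1. node 0  ⊔preds=[-4,5]  new=[-5,6]  old=⊥  +wl: 
  step 2. node 1  ⊔preds=[-3,1]  new=[-3,1]  old=⊥  +wl: 0
  step 3. node 2  ⊔preds=[-3,5]  new=[-5,3]  old=⊥  +wl: 1
  step 4. node 3  ⊔preds=[-5,5]  new=[-4,6]  old=[-4,1]  +wl: 
  step 5. node 4  ⊔preds=⊥  new=[-3,1]  stable
  step 6. node 5  ⊔preds=[-4,6]  new=[-4,6]  old=[1,5]  +wl: 2,3
  step 7. node 0  ⊔preds=[-4,6]  new=[-5,6]  stable
  step 8. node 1  ⊔preds=[-5,3]  new=[-5,3]  old=[-3,1]  +wl: 0,5
  step 9. node 2  ⊔preds=[-4,6]  new=[-6,4]  old=[-5,3]  +wl: 1
  step 10. node 3  ⊔preds=[-6,6]  new=[-4,6]  stable
  step 11. node 0  ⊔preds=[-5,6]  new=[-6,6]  old=[-5,6]  +wl: 
  step 12. node 5  ⊔preds=[-5,6]  new=[-5,6]  old=[-4,6]  +wl: 0,2,3
  step 13. node 1  ⊔preds=[-6,4]  new=[-6,4]  old=[-5,3]  +wl: 5
  step 14. node 0  ⊔preds=[-6,6]  new=[-6,6]  stable
  step 15. node 2  ⊔preds=[-5,6]  new=[-6,4]  stable
  step 16. node 3  ⊔preds=[-6,6]  new=[-4,6]  stable
  step 17. node 5  ⊔preds=[-6,6]  new=[-6,6]  old=[-5,6]  +wl: 0,2,3
  step 18. node 0  ⊔preds=[-6,6]  new=[-6,6]  stable
  step 19. node 2  ⊔preds=[-6,6]  new=[-6,4]  stable
  step 20. node 3  ⊔preds=[-6,6]  new=[-4,6]  stable

Least fixpoint reached:
  node 0: [-6,6]
  node 1: [-6,4]
  node 2: [-6,4]
  node 3: [-4,6]
  node 4: [-3,1]
  node 5: [-6,6]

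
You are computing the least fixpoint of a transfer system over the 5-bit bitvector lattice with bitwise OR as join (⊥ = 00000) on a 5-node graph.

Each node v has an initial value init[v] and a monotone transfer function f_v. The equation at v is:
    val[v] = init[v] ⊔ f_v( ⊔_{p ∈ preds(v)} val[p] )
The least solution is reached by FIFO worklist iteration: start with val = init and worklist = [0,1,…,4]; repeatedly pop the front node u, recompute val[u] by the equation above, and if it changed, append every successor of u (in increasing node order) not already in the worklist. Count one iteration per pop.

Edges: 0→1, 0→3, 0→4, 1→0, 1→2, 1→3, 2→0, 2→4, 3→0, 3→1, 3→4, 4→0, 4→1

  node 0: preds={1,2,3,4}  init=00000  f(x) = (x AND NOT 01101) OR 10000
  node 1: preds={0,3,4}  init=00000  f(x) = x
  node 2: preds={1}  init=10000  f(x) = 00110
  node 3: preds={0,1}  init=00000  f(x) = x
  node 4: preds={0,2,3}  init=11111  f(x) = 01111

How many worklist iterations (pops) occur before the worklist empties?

Iteration log — 7 steps:
  step 1. node 0  ⊔preds=11111  new=10010  old=00000  +wl: 
  step 2. node 1  ⊔preds=11111  new=11111  old=00000  +wl: 0
  step 3. node 2  ⊔preds=11111  new=10110  old=10000  +wl: 
  step 4. node 3  ⊔preds=11111  new=11111  old=00000  +wl: 1
  step 5. node 4  ⊔preds=11111  new=11111  stable
  step 6. node 0  ⊔preds=11111  new=10010  stable
  step 7. node 1  ⊔preds=11111  new=11111  stable

Least fixpoint reached:
  node 0: 10010
  node 1: 11111
  node 2: 10110
  node 3: 11111
  node 4: 11111

7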